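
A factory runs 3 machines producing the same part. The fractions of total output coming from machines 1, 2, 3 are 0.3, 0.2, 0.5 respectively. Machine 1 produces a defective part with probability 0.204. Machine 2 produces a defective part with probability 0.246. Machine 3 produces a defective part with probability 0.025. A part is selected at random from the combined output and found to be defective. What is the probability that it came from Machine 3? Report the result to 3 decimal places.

P(defective|M1) = 0.204; P(defective|M2) = 0.246; P(defective|M3) = 0.025.
Prior × likelihood for each source: 0.3·0.204=0.06120, 0.2·0.246=0.04920, 0.5·0.025=0.01250. Summing gives P(defective) = 0.12290.
P(Machine 3 | defective) = 0.01250 / 0.12290 = 0.102.

Posterior probability ≈ 0.102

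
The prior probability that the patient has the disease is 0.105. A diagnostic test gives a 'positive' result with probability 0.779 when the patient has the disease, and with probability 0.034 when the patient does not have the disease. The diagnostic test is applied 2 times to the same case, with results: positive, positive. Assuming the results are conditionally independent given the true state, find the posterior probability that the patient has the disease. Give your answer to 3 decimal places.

Posterior P(H) ≈ 0.984

Let H be the event that the patient has the disease; start with P(H) = 0.105. P('positive'|H) = 0.779, P('positive'|¬H) = 0.034.
Update on result 1 ('positive'): P(H) ← 0.779·0.1050 / (0.779·0.1050 + 0.034·0.8950) = 0.081795/0.11223 = 0.7288.
Update on result 2 ('positive'): P(H) ← 0.779·0.7288 / (0.779·0.7288 + 0.034·0.2712) = 0.56777/0.57699 = 0.9840.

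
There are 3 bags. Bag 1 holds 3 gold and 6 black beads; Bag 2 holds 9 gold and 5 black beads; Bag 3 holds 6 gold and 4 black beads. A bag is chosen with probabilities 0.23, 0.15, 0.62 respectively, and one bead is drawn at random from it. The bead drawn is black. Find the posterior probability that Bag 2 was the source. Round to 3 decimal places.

Tabulate prior·likelihood by source: [1] prior 0.23, lik 0.6667, product 0.1533; [2] prior 0.15, lik 0.3571, product 0.05357; [3] prior 0.62, lik 0.4, product 0.2480.
Normalizing constant = 0.45490; the posterior for Bag 2 is its product over the sum, 0.05357/0.45490 = 0.118.

Posterior probability ≈ 0.118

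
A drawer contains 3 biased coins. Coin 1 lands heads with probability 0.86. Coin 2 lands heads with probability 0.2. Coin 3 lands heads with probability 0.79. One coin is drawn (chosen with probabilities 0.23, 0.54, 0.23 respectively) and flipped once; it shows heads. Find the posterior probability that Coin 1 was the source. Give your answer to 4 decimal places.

Posterior probability ≈ 0.4057

P(heads|C1) = 0.86; P(heads|C2) = 0.2; P(heads|C3) = 0.79.
Prior × likelihood for each source: 0.23·0.86=0.1978, 0.54·0.2=0.1080, 0.23·0.79=0.1817. Summing gives P(heads) = 0.48750.
P(Coin 1 | heads) = 0.1978 / 0.48750 = 0.4057.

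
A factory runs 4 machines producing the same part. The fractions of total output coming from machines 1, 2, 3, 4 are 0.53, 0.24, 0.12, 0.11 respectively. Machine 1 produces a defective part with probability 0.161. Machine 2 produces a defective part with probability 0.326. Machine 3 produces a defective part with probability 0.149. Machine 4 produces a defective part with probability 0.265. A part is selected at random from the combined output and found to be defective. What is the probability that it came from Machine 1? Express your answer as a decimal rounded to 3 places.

P(defective|M1) = 0.161; P(defective|M2) = 0.326; P(defective|M3) = 0.149; P(defective|M4) = 0.265.
Prior × likelihood for each source: 0.53·0.161=0.08533, 0.24·0.326=0.07824, 0.12·0.149=0.01788, 0.11·0.265=0.02915. Summing gives P(defective) = 0.21060.
P(Machine 1 | defective) = 0.08533 / 0.21060 = 0.405.

Posterior probability ≈ 0.405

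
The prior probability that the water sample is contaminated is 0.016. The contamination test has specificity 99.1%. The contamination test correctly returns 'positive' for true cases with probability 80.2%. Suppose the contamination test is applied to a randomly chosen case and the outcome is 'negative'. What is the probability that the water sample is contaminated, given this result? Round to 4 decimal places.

Let H be the event that the water sample is contaminated. P(H) = 0.016, so P(¬H) = 0.984. With E the 'negative' result, P(E|H) = 0.198 and P(E|¬H) = 0.991.
P(E) = 0.198·0.016 + 0.991·0.984 = 0.0031680 + 0.97514 = 0.97831.
By Bayes' theorem, P(H|E) = 0.0031680 / 0.97831 = 0.0032.

P(H | E) ≈ 0.0032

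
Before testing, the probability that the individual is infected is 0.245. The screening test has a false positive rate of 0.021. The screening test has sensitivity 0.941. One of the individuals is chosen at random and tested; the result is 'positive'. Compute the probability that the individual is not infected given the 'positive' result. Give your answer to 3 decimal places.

P(¬H | E) ≈ 0.064

Write H for 'the individual is infected'. Prior odds H:¬H = 0.245/0.755 = 0.32450. For the 'positive' outcome, the likelihood ratio is 0.941/0.021 = 44.810.
Posterior odds = 0.32450 × 44.810 = 14.541, so P(H|E) = 14.541/(1+14.541) = 0.936. Then P(¬H|E) = 1 − 0.936 = 0.064.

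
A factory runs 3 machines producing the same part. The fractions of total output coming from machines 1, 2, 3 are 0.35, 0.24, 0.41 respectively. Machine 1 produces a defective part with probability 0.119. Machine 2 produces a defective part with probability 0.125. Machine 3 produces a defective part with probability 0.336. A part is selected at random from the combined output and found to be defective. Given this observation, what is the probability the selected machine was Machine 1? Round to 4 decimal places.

Posterior probability ≈ 0.1989

Tabulate prior·likelihood by source: [1] prior 0.35, lik 0.119, product 0.04165; [2] prior 0.24, lik 0.125, product 0.03000; [3] prior 0.41, lik 0.336, product 0.1378.
Normalizing constant = 0.20941; the posterior for Machine 1 is its product over the sum, 0.04165/0.20941 = 0.1989.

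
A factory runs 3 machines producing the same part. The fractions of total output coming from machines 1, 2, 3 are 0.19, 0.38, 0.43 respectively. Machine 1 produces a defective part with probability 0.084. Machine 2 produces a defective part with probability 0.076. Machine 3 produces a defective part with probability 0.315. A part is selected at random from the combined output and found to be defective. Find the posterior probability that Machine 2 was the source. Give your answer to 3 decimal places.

Posterior probability ≈ 0.160

Tabulate prior·likelihood by source: [1] prior 0.19, lik 0.084, product 0.01596; [2] prior 0.38, lik 0.076, product 0.02888; [3] prior 0.43, lik 0.315, product 0.1354.
Normalizing constant = 0.18029; the posterior for Machine 2 is its product over the sum, 0.02888/0.18029 = 0.160.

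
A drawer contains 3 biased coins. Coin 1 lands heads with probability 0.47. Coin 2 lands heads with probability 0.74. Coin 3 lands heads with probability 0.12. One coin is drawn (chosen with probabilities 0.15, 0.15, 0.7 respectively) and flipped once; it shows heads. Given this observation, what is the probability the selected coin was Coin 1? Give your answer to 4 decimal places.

Posterior probability ≈ 0.2655

Tabulate prior·likelihood by source: [1] prior 0.15, lik 0.47, product 0.07050; [2] prior 0.15, lik 0.74, product 0.1110; [3] prior 0.7, lik 0.12, product 0.08400.
Normalizing constant = 0.26550; the posterior for Coin 1 is its product over the sum, 0.07050/0.26550 = 0.2655.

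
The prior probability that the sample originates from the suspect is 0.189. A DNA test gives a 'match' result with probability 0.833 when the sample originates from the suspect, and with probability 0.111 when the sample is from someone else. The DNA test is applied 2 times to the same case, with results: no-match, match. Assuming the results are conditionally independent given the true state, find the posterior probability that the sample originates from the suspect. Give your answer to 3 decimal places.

Let H be the event that the sample originates from the suspect; start with P(H) = 0.189. P('match'|H) = 0.833, P('match'|¬H) = 0.111.
Update on result 1 ('no-match'): P(H) ← 0.167·0.1890 / (0.167·0.1890 + 0.889·0.8110) = 0.031563/0.75254 = 0.0419.
Update on result 2 ('match'): P(H) ← 0.833·0.0419 / (0.833·0.0419 + 0.111·0.9581) = 0.034938/0.14128 = 0.2473.

Posterior P(H) ≈ 0.247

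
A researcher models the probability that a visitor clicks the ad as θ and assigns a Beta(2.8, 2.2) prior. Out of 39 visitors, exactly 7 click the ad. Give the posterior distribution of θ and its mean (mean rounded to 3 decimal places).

Observing 7 successes and 32 failures updates Beta(2.8, 2.2) by adding the success and failure counts to the two shape parameters: α = 2.8+7 = 9.8, β = 2.2+32 = 34.2.
E[θ | data] = 9.8/(9.8+34.2) = 0.223.

Posterior: Beta(9.8, 34.2); mean ≈ 0.223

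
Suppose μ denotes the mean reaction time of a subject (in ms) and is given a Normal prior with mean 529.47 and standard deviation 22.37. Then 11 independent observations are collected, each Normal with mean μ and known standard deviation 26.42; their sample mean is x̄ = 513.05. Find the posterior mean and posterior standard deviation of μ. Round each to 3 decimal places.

Posterior mean ≈ 514.898; posterior SD ≈ 7.504

Prior precision 1/τ₀² = 1/22.37² = 0.00199833; data precision n/σ² = 11/26.42² = 0.0157589.
Posterior precision = 0.00199833 + 0.0157589 = 0.0177573, giving posterior SD = 1/√0.0177573 = 7.504.
Posterior mean = (0.00199833·529.47 + 0.0157589·513.05) / 0.0177573 = 514.898.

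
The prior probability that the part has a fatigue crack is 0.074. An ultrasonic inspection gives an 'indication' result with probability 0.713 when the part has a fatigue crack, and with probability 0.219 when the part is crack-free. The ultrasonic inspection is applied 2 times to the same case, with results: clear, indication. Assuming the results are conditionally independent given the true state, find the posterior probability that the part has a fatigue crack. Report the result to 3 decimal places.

Let H be the event that the part has a fatigue crack; start with P(H) = 0.074. P('indication'|H) = 0.713, P('indication'|¬H) = 0.219.
Update on result 1 ('clear'): P(H) ← 0.287·0.0740 / (0.287·0.0740 + 0.781·0.9260) = 0.021238/0.74444 = 0.0285.
Update on result 2 ('indication'): P(H) ← 0.713·0.0285 / (0.713·0.0285 + 0.219·0.9715) = 0.020341/0.23309 = 0.0873.

Posterior P(H) ≈ 0.087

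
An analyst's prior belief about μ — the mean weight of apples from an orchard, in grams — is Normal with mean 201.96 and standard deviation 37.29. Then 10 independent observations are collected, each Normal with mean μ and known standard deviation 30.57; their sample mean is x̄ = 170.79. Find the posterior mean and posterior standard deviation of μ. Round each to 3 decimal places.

Posterior mean ≈ 172.753; posterior SD ≈ 9.358

Prior precision 1/τ₀² = 1/37.29² = 0.00071914; data precision n/σ² = 10/30.57² = 0.0107006.
Posterior precision = 0.00071914 + 0.0107006 = 0.0114198, giving posterior SD = 1/√0.0114198 = 9.358.
Posterior mean = (0.00071914·201.96 + 0.0107006·170.79) / 0.0114198 = 172.753.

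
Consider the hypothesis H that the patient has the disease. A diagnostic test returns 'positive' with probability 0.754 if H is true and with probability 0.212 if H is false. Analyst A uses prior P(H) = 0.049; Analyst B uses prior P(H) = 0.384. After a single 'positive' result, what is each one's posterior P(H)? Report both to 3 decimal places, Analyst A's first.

Analyst A: 0.155; Analyst B: 0.689

The likelihood ratio for a 'positive' result is 0.754/0.212 = 3.5566.
Analyst A: prior odds 0.049/0.951 = 0.051525; posterior odds 0.18325; posterior probability 0.155.
Analyst B: prior odds 0.384/0.616 = 0.62338; posterior odds 2.2171; posterior probability 0.689.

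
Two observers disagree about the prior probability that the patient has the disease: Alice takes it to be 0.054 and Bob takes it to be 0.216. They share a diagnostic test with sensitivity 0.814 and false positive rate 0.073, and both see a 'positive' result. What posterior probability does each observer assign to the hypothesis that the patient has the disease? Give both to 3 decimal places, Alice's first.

Alice: 0.389; Bob: 0.754

P('+'|H) = 0.814, P('+'|¬H) = 0.073.
Alice: numerator 0.814·0.054 = 0.043956; evidence = 0.043956+0.073·0.946 = 0.11301; posterior = 0.389.
Bob: numerator 0.814·0.216 = 0.17582; evidence = 0.17582+0.073·0.784 = 0.23306; posterior = 0.754.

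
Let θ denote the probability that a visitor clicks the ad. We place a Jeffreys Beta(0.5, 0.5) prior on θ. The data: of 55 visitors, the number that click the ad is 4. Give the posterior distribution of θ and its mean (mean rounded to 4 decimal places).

The binomial likelihood is conjugate to the Beta prior: with 4 successes and 51 failures, the posterior is Beta(0.5+4, 0.5+51) = Beta(4.5, 51.5).
Posterior mean = α/(α+β) = 4.5/56 = 0.0804.

Posterior: Beta(4.5, 51.5); mean ≈ 0.0804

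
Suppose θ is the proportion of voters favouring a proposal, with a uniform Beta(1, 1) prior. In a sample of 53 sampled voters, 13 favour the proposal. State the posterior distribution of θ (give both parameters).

Posterior: Beta(14, 41)

Observing 13 successes and 40 failures updates Beta(1, 1) by adding the success and failure counts to the two shape parameters: α = 1+13 = 14, β = 1+40 = 41.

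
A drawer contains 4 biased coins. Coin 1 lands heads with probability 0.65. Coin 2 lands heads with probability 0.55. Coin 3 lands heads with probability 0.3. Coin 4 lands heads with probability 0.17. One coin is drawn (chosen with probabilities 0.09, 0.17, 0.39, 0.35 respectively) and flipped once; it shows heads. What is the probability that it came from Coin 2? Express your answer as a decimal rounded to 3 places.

Posterior probability ≈ 0.285

P(heads|C1) = 0.65; P(heads|C2) = 0.55; P(heads|C3) = 0.3; P(heads|C4) = 0.17.
Prior × likelihood for each source: 0.09·0.65=0.05850, 0.17·0.55=0.09350, 0.39·0.3=0.1170, 0.35·0.17=0.05950. Summing gives P(heads) = 0.32850.
P(Coin 2 | heads) = 0.09350 / 0.32850 = 0.285.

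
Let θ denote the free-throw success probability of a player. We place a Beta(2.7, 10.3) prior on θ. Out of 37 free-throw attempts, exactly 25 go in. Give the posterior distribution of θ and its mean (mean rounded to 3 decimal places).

Observing 25 successes and 12 failures updates Beta(2.7, 10.3) by adding the success and failure counts to the two shape parameters: α = 2.7+25 = 27.7, β = 10.3+12 = 22.3.
E[θ | data] = 27.7/(27.7+22.3) = 0.554.

Posterior: Beta(27.7, 22.3); mean ≈ 0.554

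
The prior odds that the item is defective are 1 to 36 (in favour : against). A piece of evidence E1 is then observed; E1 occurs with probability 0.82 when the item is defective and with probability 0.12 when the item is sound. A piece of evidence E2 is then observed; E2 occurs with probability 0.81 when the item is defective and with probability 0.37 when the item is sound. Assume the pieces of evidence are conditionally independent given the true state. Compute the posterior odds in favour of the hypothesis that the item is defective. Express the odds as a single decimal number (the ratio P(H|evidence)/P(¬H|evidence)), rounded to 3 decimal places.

Prior odds = 1/36 = 0.027778.
Likelihood ratio for E1 = 0.82/0.12 = 6.8333.
Likelihood ratio for E2 = 0.81/0.37 = 2.1892.
Posterior odds = prior odds × LR₁ × LR₂ = 0.41554.

Posterior odds ≈ 0.416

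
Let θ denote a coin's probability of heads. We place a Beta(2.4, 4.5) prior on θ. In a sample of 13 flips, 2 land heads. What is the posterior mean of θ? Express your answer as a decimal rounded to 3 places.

Posterior mean ≈ 0.221

The binomial likelihood is conjugate to the Beta prior: with 2 successes and 11 failures, the posterior is Beta(2.4+2, 4.5+11) = Beta(4.4, 15.5).
E[θ | data] = 4.4/(4.4+15.5) = 0.221.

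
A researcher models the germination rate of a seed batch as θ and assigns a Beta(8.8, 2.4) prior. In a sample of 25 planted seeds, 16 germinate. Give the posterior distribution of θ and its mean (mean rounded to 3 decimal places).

Posterior: Beta(24.8, 11.4); mean ≈ 0.685

The binomial likelihood is conjugate to the Beta prior: with 16 successes and 9 failures, the posterior is Beta(8.8+16, 2.4+9) = Beta(24.8, 11.4).
Posterior mean = α/(α+β) = 24.8/36.2 = 0.685.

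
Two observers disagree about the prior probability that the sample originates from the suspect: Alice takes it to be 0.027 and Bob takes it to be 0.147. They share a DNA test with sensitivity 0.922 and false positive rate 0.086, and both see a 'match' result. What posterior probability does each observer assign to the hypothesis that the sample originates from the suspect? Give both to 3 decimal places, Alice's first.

Alice: 0.229; Bob: 0.649

P('+'|H) = 0.922, P('+'|¬H) = 0.086.
Alice: numerator 0.922·0.027 = 0.024894; evidence = 0.024894+0.086·0.973 = 0.10857; posterior = 0.229.
Bob: numerator 0.922·0.147 = 0.13553; evidence = 0.13553+0.086·0.853 = 0.20889; posterior = 0.649.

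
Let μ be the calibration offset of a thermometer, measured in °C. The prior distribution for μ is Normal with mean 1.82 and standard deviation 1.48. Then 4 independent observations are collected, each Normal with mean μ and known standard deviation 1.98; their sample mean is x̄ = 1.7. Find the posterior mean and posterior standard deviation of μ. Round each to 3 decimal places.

Posterior mean ≈ 1.737; posterior SD ≈ 0.823

With known σ, the Normal prior is conjugate. Weight on the data is w = (n/σ²)/(n/σ² + 1/τ₀²) = 1.02030/(1.02030+0.456538) = 0.69087.
Posterior mean = w·x̄ + (1−w)·μ₀ = 0.69087·1.7 + 0.30913·1.82 = 1.737. Posterior variance = 1/(1.02030+0.456538) = 0.677121, so SD = 0.823.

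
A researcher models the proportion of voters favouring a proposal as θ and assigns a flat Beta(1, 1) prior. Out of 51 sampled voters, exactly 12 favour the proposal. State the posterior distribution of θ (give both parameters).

The binomial likelihood is conjugate to the Beta prior: with 12 successes and 39 failures, the posterior is Beta(1+12, 1+39) = Beta(13, 40).

Posterior: Beta(13, 40)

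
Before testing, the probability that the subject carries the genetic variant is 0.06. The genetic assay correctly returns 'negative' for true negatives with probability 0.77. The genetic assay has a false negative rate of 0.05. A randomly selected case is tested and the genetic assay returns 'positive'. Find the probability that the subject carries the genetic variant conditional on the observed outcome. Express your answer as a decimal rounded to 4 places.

P(H | E) ≈ 0.2086

Let H be the event that the subject carries the genetic variant. P(H) = 0.06, so P(¬H) = 0.94. With E the 'positive' result, P(E|H) = 0.95 and P(E|¬H) = 0.23.
P(E) = 0.95·0.06 + 0.23·0.94 = 0.057000 + 0.21620 = 0.27320.
By Bayes' theorem, P(H|E) = 0.057000 / 0.27320 = 0.2086.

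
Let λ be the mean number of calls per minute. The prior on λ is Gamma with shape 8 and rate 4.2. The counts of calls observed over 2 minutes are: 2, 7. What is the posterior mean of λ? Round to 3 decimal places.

The Poisson likelihood adds the total count to the shape and the number of exposure periods to the rate. Here ∑xᵢ = 9 and n = 2, so shape 8→17 and rate 4.2→6.2.
Posterior mean = shape/rate = 17/6.2 = 2.742.

Posterior mean ≈ 2.742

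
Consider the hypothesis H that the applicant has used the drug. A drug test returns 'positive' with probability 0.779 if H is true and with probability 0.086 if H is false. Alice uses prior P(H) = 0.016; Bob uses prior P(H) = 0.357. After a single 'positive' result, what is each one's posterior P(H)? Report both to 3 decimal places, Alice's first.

P('+'|H) = 0.779, P('+'|¬H) = 0.086.
Alice: numerator 0.779·0.016 = 0.012464; evidence = 0.012464+0.086·0.984 = 0.097088; posterior = 0.128.
Bob: numerator 0.779·0.357 = 0.27810; evidence = 0.27810+0.086·0.643 = 0.33340; posterior = 0.834.

Alice: 0.128; Bob: 0.834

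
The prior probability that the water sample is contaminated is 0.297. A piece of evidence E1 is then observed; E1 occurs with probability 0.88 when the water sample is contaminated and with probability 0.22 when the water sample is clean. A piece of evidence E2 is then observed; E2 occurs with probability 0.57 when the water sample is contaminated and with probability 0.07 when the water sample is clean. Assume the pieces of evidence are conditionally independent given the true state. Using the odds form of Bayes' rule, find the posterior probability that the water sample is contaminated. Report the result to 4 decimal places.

Posterior probability ≈ 0.9323

Prior odds = 0.297/(1−0.297) = 0.42248.
Likelihood ratio for E1 = 0.88/0.22 = 4.0000.
Likelihood ratio for E2 = 0.57/0.07 = 8.1429.
Posterior odds = prior odds × LR₁ × LR₂ = 13.761.
Posterior probability = odds/(1+odds) = 13.761/14.761 = 0.9323.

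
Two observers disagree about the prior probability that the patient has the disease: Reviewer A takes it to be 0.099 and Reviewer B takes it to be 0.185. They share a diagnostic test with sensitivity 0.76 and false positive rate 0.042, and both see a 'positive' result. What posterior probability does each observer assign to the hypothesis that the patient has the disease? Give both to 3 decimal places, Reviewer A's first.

Reviewer A: 0.665; Reviewer B: 0.804

P('+'|H) = 0.76, P('+'|¬H) = 0.042.
Reviewer A: numerator 0.76·0.099 = 0.075240; evidence = 0.075240+0.042·0.901 = 0.11308; posterior = 0.665.
Reviewer B: numerator 0.76·0.185 = 0.14060; evidence = 0.14060+0.042·0.815 = 0.17483; posterior = 0.804.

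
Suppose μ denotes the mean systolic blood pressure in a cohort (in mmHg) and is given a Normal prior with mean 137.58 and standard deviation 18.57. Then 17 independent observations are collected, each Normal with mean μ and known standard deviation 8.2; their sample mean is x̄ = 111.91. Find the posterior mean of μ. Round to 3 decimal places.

With known σ, the Normal prior is conjugate. Weight on the data is w = (n/σ²)/(n/σ² + 1/τ₀²) = 0.252826/(0.252826+0.00289985) = 0.98866.
Posterior mean = w·x̄ + (1−w)·μ₀ = 0.98866·111.91 + 0.011340·137.58 = 112.201.

Posterior mean ≈ 112.201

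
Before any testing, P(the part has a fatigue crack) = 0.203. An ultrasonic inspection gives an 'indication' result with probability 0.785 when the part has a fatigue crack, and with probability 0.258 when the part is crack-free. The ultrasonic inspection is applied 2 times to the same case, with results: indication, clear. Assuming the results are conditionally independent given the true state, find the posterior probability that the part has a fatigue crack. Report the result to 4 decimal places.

Posterior P(H) ≈ 0.1834

With H the event that the part has a fatigue crack, the joint likelihood of the observed sequence is P(data|H) = 0.785·0.215 = 0.16878 and P(data|¬H) = 0.258·0.742 = 0.19144.
Bayes: P(H|data) = 0.203·0.16878 / (0.203·0.16878 + 0.797·0.19144) = 0.034261/0.18684 = 0.1834.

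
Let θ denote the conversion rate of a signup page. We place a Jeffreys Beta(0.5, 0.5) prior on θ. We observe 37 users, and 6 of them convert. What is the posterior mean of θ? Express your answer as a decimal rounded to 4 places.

The binomial likelihood is conjugate to the Beta prior: with 6 successes and 31 failures, the posterior is Beta(0.5+6, 0.5+31) = Beta(6.5, 31.5).
Posterior mean = α/(α+β) = 6.5/38 = 0.1711.

Posterior mean ≈ 0.1711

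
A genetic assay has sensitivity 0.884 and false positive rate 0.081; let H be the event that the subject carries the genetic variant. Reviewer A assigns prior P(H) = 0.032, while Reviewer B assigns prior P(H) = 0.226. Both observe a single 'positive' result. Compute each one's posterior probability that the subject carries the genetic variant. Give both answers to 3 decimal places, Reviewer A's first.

Reviewer A: 0.265; Reviewer B: 0.761

The likelihood ratio for a 'positive' result is 0.884/0.081 = 10.914.
Reviewer A: prior odds 0.032/0.968 = 0.033058; posterior odds 0.36078; posterior probability 0.265.
Reviewer B: prior odds 0.226/0.774 = 0.29199; posterior odds 3.1867; posterior probability 0.761.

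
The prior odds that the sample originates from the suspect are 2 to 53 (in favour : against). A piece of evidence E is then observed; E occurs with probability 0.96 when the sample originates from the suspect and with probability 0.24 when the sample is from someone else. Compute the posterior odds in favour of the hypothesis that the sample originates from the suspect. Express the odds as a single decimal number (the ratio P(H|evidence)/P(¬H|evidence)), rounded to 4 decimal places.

Posterior odds ≈ 0.1509

Prior odds = 2/53 = 0.037736.
Likelihood ratio for E = 0.96/0.24 = 4.0000.
Posterior odds = prior odds × LR = 0.15094.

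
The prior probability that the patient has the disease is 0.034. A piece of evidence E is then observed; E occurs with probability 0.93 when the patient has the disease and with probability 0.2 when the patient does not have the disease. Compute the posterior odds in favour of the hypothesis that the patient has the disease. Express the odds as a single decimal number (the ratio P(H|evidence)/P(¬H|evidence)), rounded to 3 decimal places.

Posterior odds ≈ 0.164

Prior odds = 0.034/(1−0.034) = 0.035197.
Likelihood ratio for E = 0.93/0.2 = 4.6500.
Posterior odds = prior odds × LR = 0.16366.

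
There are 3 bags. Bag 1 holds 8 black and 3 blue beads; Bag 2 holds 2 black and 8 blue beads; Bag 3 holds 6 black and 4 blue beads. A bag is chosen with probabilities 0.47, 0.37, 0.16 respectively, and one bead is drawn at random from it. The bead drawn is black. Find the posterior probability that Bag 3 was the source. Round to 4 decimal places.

Posterior probability ≈ 0.1876

Tabulate prior·likelihood by source: [1] prior 0.47, lik 0.7273, product 0.3418; [2] prior 0.37, lik 0.2, product 0.07400; [3] prior 0.16, lik 0.6, product 0.09600.
Normalizing constant = 0.51182; the posterior for Bag 3 is its product over the sum, 0.09600/0.51182 = 0.1876.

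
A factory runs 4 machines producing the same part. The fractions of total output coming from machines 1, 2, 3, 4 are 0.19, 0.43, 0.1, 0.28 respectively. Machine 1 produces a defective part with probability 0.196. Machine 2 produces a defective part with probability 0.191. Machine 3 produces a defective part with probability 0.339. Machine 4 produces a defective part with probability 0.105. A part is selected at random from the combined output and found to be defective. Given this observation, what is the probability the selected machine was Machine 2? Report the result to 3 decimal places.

Posterior probability ≈ 0.450

P(defective|M1) = 0.196; P(defective|M2) = 0.191; P(defective|M3) = 0.339; P(defective|M4) = 0.105.
Prior × likelihood for each source: 0.19·0.196=0.03724, 0.43·0.191=0.08213, 0.1·0.339=0.03390, 0.28·0.105=0.02940. Summing gives P(defective) = 0.18267.
P(Machine 2 | defective) = 0.08213 / 0.18267 = 0.450.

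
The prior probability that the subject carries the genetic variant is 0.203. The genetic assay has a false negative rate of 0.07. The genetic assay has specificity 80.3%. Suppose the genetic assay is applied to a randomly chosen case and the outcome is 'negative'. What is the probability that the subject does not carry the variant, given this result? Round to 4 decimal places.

Let H be the event that the subject carries the genetic variant. P(H) = 0.203, so P(¬H) = 0.797. With E the 'negative' result, P(E|H) = 0.07 and P(E|¬H) = 0.803.
P(E) = 0.07·0.203 + 0.803·0.797 = 0.014210 + 0.63999 = 0.65420.
By Bayes' theorem, P(H|E) = 0.014210 / 0.65420 = 0.0217. Hence P(¬H|E) = 1 − 0.0217 = 0.9783.

P(¬H | E) ≈ 0.9783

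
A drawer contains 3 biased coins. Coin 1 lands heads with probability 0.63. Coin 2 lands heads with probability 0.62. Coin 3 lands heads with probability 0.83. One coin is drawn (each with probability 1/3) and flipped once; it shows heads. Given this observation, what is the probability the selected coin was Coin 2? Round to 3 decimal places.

Posterior probability ≈ 0.298

Tabulate prior·likelihood by source: [1] prior 0.333333, lik 0.63, product 0.2100; [2] prior 0.333333, lik 0.62, product 0.2067; [3] prior 0.333333, lik 0.83, product 0.2767.
Normalizing constant = 0.69333; the posterior for Coin 2 is its product over the sum, 0.2067/0.69333 = 0.298.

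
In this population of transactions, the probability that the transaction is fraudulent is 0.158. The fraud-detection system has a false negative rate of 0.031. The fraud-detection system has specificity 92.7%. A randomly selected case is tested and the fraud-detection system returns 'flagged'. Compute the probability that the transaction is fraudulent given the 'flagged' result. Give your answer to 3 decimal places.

Write H for 'the transaction is fraudulent'. Prior odds H:¬H = 0.158/0.842 = 0.18765. For the 'flagged' outcome, the likelihood ratio is 0.969/0.073 = 13.274.
Posterior odds = 0.18765 × 13.274 = 2.4908, so P(H|E) = 2.4908/(1+2.4908) = 0.714.

P(H | E) ≈ 0.714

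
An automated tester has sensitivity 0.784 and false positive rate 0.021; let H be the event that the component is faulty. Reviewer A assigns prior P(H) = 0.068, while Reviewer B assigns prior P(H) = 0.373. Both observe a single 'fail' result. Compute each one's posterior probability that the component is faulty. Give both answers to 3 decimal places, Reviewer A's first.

Reviewer A: 0.731; Reviewer B: 0.957

P('+'|H) = 0.784, P('+'|¬H) = 0.021.
Reviewer A: numerator 0.784·0.068 = 0.053312; evidence = 0.053312+0.021·0.932 = 0.072884; posterior = 0.731.
Reviewer B: numerator 0.784·0.373 = 0.29243; evidence = 0.29243+0.021·0.627 = 0.30560; posterior = 0.957.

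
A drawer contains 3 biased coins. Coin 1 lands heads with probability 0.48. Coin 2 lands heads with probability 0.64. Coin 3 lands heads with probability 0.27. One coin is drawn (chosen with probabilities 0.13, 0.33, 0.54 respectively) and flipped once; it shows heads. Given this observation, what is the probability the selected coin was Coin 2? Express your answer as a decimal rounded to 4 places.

Tabulate prior·likelihood by source: [1] prior 0.13, lik 0.48, product 0.06240; [2] prior 0.33, lik 0.64, product 0.2112; [3] prior 0.54, lik 0.27, product 0.1458.
Normalizing constant = 0.41940; the posterior for Coin 2 is its product over the sum, 0.2112/0.41940 = 0.5036.

Posterior probability ≈ 0.5036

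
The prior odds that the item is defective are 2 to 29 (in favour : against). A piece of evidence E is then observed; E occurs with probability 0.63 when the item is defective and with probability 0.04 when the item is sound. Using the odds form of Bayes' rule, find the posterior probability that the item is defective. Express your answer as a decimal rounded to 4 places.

Posterior probability ≈ 0.5207

Prior odds = 2/29 = 0.068966.
Likelihood ratio for E = 0.63/0.04 = 15.750.
Posterior odds = prior odds × LR = 1.0862.
Posterior probability = odds/(1+odds) = 1.0862/2.0862 = 0.5207.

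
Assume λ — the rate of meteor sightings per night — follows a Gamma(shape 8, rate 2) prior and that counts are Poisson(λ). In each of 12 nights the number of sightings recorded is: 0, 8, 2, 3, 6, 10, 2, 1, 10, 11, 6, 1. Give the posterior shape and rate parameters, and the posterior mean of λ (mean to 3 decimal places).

Total count ∑xᵢ = 60 over n = 12 nights.
Gamma is conjugate to the Poisson likelihood: posterior is Gamma(shape = 8+60 = 68, rate = 2+12 = 14).
Posterior mean = shape/rate = 68/14 = 4.857.

Posterior: Gamma(shape=68, rate=14); mean ≈ 4.857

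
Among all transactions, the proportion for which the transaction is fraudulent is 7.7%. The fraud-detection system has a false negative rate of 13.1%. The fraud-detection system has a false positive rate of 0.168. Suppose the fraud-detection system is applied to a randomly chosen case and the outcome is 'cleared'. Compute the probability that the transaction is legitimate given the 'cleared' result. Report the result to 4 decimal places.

Let H be the event that the transaction is fraudulent. P(H) = 0.077, so P(¬H) = 0.923. With E the 'cleared' result, P(E|H) = 0.131 and P(E|¬H) = 0.832.
P(E) = 0.131·0.077 + 0.832·0.923 = 0.010087 + 0.76794 = 0.77802.
By Bayes' theorem, P(H|E) = 0.010087 / 0.77802 = 0.0130. Hence P(¬H|E) = 1 − 0.0130 = 0.9870.

P(¬H | E) ≈ 0.9870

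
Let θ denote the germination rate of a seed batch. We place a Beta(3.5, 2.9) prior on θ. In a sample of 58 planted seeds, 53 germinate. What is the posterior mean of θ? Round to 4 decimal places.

Posterior mean ≈ 0.8773

Observing 53 successes and 5 failures updates Beta(3.5, 2.9) by adding the success and failure counts to the two shape parameters: α = 3.5+53 = 56.5, β = 2.9+5 = 7.9.
Posterior mean = α/(α+β) = 56.5/64.4 = 0.8773.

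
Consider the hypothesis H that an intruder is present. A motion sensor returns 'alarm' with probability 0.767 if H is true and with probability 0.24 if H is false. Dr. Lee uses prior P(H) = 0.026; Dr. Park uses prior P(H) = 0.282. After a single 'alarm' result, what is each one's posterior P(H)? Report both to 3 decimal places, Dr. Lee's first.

P('+'|H) = 0.767, P('+'|¬H) = 0.24.
Dr. Lee: numerator 0.767·0.026 = 0.019942; evidence = 0.019942+0.24·0.974 = 0.25370; posterior = 0.079.
Dr. Park: numerator 0.767·0.282 = 0.21629; evidence = 0.21629+0.24·0.718 = 0.38861; posterior = 0.557.

Dr. Lee: 0.079; Dr. Park: 0.557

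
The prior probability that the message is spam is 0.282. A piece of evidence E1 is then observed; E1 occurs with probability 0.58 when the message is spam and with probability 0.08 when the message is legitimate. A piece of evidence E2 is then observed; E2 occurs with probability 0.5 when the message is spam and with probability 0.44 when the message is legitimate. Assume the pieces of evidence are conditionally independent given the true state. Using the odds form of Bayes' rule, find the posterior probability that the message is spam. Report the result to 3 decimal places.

Prior odds = 0.282/(1−0.282) = 0.39276. In log-odds, ln(0.39276) = -0.93456.
Add log likelihood ratios: ln(7.2500) + ln(1.1364) = 2.1088.
Posterior log-odds = 1.1743, so posterior odds = exp(1.1743) = 3.2358. Converting, P(H|E) = 3.2358/4.2358 = 0.764.

Posterior probability ≈ 0.764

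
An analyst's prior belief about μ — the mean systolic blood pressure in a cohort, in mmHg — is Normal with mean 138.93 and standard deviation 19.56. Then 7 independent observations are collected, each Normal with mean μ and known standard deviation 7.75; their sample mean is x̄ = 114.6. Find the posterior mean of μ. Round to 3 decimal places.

Posterior mean ≈ 115.134

With known σ, the Normal prior is conjugate. Weight on the data is w = (n/σ²)/(n/σ² + 1/τ₀²) = 0.116545/(0.116545+0.00261374) = 0.97807.
Posterior mean = w·x̄ + (1−w)·μ₀ = 0.97807·114.6 + 0.021935·138.93 = 115.134.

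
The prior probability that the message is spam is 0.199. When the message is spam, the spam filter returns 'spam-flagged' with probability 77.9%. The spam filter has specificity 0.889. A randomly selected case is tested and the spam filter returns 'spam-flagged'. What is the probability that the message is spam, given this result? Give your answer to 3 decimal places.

P(H | E) ≈ 0.636

Let H be the event that the message is spam. P(H) = 0.199, so P(¬H) = 0.801. With E the 'spam-flagged' result, P(E|H) = 0.779 and P(E|¬H) = 0.111.
P(E) = 0.779·0.199 + 0.111·0.801 = 0.15502 + 0.088911 = 0.24393.
By Bayes' theorem, P(H|E) = 0.15502 / 0.24393 = 0.636.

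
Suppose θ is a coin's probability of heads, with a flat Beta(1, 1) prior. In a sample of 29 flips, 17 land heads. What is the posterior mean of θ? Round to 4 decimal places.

Posterior mean ≈ 0.5806

The binomial likelihood is conjugate to the Beta prior: with 17 successes and 12 failures, the posterior is Beta(1+17, 1+12) = Beta(18, 13).
E[θ | data] = 18/(18+13) = 0.5806.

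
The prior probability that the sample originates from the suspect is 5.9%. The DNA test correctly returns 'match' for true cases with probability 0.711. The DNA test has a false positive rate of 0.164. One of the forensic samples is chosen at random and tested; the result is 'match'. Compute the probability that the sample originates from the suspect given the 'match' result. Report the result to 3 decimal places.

Write H for 'the sample originates from the suspect'. Prior odds H:¬H = 0.059/0.941 = 0.062699. For the 'match' outcome, the likelihood ratio is 0.711/0.164 = 4.3354.
Posterior odds = 0.062699 × 4.3354 = 0.27182, so P(H|E) = 0.27182/(1+0.27182) = 0.214.

P(H | E) ≈ 0.214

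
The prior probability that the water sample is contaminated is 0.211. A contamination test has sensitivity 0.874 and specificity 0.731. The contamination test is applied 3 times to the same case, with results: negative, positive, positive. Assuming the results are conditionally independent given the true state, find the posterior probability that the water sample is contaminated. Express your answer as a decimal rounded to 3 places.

Posterior P(H) ≈ 0.327

Let H be the event that the water sample is contaminated; start with P(H) = 0.211. P('positive'|H) = 0.874, P('positive'|¬H) = 0.269.
Update on result 1 ('negative'): P(H) ← 0.126·0.2110 / (0.126·0.2110 + 0.731·0.7890) = 0.026586/0.60335 = 0.0441.
Update on result 2 ('positive'): P(H) ← 0.874·0.0441 / (0.874·0.0441 + 0.269·0.9559) = 0.038512/0.29566 = 0.1303.
Update on result 3 ('positive'): P(H) ← 0.874·0.1303 / (0.874·0.1303 + 0.269·0.8697) = 0.11385/0.34781 = 0.3273.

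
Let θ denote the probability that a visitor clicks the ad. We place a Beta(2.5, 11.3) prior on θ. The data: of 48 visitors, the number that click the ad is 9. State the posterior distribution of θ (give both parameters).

Posterior: Beta(11.5, 50.3)

Observing 9 successes and 39 failures updates Beta(2.5, 11.3) by adding the success and failure counts to the two shape parameters: α = 2.5+9 = 11.5, β = 11.3+39 = 50.3.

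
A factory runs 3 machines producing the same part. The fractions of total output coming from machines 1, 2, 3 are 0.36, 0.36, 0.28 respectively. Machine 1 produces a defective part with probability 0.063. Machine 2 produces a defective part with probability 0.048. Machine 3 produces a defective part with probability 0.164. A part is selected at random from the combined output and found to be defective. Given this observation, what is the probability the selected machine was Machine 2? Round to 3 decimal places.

P(defective|M1) = 0.063; P(defective|M2) = 0.048; P(defective|M3) = 0.164.
Prior × likelihood for each source: 0.36·0.063=0.02268, 0.36·0.048=0.01728, 0.28·0.164=0.04592. Summing gives P(defective) = 0.085880.
P(Machine 2 | defective) = 0.01728 / 0.085880 = 0.201.

Posterior probability ≈ 0.201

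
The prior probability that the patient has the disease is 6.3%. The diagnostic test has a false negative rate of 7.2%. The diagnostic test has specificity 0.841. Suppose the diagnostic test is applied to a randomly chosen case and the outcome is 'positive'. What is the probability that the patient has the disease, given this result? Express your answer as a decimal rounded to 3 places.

Let H be the event that the patient has the disease. P(H) = 0.063, so P(¬H) = 0.937. With E the 'positive' result, P(E|H) = 0.928 and P(E|¬H) = 0.159.
P(E) = 0.928·0.063 + 0.159·0.937 = 0.058464 + 0.14898 = 0.20745.
By Bayes' theorem, P(H|E) = 0.058464 / 0.20745 = 0.282.

P(H | E) ≈ 0.282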